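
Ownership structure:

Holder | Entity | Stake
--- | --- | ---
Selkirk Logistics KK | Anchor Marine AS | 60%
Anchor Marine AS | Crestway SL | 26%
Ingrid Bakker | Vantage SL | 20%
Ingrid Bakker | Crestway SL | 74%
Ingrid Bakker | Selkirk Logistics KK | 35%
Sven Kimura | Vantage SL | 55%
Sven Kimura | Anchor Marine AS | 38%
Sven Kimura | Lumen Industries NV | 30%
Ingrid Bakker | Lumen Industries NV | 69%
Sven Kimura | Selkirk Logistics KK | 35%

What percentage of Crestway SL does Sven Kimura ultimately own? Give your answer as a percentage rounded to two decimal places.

Sven reaches Crestway along 2 paths.
Via Anchor: 38% × 26% = 9.88%.
Via Selkirk → Anchor: 35% × 60% × 26% = 5.46%.
Total: 9.88% + 5.46% = 15.34%.

15.34%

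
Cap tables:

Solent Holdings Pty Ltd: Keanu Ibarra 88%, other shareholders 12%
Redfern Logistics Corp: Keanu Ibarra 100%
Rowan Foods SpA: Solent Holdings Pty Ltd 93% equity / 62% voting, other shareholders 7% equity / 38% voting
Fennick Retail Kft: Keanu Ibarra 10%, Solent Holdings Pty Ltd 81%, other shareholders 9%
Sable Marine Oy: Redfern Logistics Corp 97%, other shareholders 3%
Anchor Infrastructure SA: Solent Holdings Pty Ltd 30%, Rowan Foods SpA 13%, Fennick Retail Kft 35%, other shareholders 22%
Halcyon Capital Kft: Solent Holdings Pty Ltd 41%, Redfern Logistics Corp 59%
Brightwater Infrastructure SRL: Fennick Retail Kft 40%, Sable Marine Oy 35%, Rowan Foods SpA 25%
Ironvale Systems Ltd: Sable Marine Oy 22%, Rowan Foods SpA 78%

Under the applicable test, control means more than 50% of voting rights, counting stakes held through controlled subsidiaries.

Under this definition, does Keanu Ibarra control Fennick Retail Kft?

Yes

Keanu holds 88% of Solent, so Keanu controls Solent.
Keanu and Solent together hold 10% + 81% = 91% of Fennick, so Keanu controls Fennick.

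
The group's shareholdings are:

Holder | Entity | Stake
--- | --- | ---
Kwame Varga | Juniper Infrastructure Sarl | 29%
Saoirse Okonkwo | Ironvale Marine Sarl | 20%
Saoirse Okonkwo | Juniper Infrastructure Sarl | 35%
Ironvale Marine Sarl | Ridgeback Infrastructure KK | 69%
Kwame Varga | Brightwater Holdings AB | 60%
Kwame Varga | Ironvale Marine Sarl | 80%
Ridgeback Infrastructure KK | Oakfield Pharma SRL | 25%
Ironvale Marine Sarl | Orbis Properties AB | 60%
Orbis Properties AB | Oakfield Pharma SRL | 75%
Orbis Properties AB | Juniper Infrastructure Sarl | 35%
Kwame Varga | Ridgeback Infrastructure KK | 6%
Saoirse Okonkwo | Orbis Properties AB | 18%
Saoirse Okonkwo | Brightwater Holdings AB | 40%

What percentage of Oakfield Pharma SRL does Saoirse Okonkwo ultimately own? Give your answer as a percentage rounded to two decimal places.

Saoirse reaches Oakfield along 3 paths.
Via Ironvale → Ridgeback: 20% × 69% × 25% = 3.45%.
Via Ironvale → Orbis: 20% × 60% × 75% = 9%.
Via Orbis: 18% × 75% = 13.5%.
Total: 3.45% + 9% + 13.5% = 25.95%.

25.95%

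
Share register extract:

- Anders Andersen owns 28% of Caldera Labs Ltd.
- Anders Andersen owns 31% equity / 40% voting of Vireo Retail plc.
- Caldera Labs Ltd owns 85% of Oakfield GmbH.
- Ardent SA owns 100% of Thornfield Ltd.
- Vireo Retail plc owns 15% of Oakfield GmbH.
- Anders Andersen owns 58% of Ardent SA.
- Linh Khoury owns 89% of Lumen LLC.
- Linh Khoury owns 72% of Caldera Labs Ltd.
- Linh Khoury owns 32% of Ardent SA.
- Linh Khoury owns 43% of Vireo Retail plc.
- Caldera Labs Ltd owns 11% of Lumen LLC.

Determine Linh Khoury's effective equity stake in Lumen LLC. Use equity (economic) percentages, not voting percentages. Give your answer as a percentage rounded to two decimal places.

Linh reaches Lumen along 2 paths.
Via Caldera: 72% × 11% = 7.92%.
Direct stake: 89% = 89%.
Total: 7.92% + 89% = 96.92%.

96.92%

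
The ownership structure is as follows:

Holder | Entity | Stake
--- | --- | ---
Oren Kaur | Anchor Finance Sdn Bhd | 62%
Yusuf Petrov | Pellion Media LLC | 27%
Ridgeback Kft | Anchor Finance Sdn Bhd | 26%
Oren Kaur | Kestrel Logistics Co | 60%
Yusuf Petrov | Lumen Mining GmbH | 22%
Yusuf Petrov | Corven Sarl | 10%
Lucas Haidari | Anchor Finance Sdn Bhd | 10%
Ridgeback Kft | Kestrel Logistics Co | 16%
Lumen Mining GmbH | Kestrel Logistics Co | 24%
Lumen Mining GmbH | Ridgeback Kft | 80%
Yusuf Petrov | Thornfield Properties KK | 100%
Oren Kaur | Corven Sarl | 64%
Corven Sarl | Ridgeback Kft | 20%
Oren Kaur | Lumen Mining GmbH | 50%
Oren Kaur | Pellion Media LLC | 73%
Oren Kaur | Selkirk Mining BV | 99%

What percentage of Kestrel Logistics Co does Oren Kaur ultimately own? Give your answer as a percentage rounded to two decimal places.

80.45%

Oren reaches Kestrel along 4 paths.
Via Lumen → Ridgeback: 50% × 80% × 16% = 6.4%.
Via Corven → Ridgeback: 64% × 20% × 16% = 2.048%.
Via Lumen: 50% × 24% = 12%.
Direct stake: 60% = 60%.
Total: 6.4% + 2.048% + 12% + 60% = 80.448%.
Rounded: 80.45%.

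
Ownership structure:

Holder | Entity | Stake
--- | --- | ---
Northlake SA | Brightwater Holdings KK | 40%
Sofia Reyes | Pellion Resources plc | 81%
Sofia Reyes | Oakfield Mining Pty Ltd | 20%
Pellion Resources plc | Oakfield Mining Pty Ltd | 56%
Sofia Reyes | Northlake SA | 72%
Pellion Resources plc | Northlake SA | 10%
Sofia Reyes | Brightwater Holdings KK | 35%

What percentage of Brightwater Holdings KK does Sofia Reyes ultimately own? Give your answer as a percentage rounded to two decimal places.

67.04%

Sofia reaches Brightwater along 3 paths.
Direct stake: 35% = 35%.
Via Pellion → Northlake: 81% × 10% × 40% = 3.24%.
Via Northlake: 72% × 40% = 28.8%.
Total: 35% + 3.24% + 28.8% = 67.04%.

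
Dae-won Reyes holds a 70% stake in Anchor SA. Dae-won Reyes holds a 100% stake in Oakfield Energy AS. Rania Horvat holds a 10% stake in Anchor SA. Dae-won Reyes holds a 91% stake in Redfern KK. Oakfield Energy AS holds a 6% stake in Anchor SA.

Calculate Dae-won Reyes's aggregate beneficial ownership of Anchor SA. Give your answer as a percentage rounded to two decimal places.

Dae-won reaches Anchor along 2 paths.
Direct stake: 70% = 70%.
Via Oakfield: 100% × 6% = 6%.
Total: 70% + 6% = 76%.
Rounded: 76.00%.

76.00%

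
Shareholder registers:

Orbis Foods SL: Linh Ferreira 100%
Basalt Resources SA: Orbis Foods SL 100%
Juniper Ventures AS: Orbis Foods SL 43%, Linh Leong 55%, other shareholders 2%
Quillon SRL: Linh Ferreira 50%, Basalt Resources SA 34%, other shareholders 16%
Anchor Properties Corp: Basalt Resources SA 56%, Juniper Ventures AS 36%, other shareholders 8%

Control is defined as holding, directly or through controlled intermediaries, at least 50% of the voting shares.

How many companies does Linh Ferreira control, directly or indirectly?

4

Linh Ferreira holds 100% of Orbis, so Linh Ferreira controls Orbis.
Orbis holds 100% of Basalt, so Linh Ferreira controls Basalt.
Linh Ferreira and Basalt together hold 50% + 34% = 84% of Quillon, so Linh Ferreira controls Quillon.
Basalt holds 56% of Anchor, so Linh Ferreira controls Anchor.
No other company's threshold is met.
Linh Ferreira controls 4 companies.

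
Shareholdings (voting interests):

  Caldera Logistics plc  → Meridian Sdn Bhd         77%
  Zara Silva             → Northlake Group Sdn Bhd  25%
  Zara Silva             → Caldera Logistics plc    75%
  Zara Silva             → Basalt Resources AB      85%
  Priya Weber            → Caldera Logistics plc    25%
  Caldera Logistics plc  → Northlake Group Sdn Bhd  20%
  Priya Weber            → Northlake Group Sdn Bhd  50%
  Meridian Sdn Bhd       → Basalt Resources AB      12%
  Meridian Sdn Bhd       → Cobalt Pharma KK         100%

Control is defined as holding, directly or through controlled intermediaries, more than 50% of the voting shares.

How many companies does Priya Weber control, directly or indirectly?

Priya's largest direct stake is 50% in Northlake, which does not meet the threshold.
Priya controls 0 companies.

0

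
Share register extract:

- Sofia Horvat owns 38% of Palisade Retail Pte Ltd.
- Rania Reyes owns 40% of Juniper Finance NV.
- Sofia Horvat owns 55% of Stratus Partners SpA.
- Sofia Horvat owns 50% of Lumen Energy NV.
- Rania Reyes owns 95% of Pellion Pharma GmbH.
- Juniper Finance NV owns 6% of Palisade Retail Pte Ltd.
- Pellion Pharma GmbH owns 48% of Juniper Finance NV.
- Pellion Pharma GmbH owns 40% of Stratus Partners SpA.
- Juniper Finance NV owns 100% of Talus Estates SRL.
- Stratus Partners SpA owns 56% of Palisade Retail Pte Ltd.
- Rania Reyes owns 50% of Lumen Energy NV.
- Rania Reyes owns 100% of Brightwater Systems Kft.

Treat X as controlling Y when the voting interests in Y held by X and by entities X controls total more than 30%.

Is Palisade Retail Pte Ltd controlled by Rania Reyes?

Rania holds 95% of Pellion, so Rania controls Pellion.
Pellion and Rania together hold 48% + 40% = 88% of Juniper, so Rania controls Juniper.
Pellion holds 40% of Stratus, so Rania controls Stratus.
Juniper and Stratus together hold 6% + 56% = 62% of Palisade, so Rania controls Palisade.

Yes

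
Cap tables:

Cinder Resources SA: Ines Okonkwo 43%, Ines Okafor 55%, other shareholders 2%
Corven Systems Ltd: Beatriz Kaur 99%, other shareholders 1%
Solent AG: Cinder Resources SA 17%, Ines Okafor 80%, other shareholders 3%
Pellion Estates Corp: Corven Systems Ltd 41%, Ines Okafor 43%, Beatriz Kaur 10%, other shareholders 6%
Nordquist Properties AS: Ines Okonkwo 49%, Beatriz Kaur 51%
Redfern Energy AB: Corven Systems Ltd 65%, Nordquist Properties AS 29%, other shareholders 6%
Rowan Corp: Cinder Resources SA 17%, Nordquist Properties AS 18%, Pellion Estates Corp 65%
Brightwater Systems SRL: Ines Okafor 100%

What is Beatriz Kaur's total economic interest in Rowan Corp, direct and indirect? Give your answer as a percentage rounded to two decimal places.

Beatriz reaches Rowan along 3 paths.
Via Nordquist: 51% × 18% = 9.18%.
Via Corven → Pellion: 99% × 41% × 65% = 26.3835%.
Via Pellion: 10% × 65% = 6.5%.
Total: 9.18% + 26.3835% + 6.5% = 42.0635%.
Rounded: 42.06%.

42.06%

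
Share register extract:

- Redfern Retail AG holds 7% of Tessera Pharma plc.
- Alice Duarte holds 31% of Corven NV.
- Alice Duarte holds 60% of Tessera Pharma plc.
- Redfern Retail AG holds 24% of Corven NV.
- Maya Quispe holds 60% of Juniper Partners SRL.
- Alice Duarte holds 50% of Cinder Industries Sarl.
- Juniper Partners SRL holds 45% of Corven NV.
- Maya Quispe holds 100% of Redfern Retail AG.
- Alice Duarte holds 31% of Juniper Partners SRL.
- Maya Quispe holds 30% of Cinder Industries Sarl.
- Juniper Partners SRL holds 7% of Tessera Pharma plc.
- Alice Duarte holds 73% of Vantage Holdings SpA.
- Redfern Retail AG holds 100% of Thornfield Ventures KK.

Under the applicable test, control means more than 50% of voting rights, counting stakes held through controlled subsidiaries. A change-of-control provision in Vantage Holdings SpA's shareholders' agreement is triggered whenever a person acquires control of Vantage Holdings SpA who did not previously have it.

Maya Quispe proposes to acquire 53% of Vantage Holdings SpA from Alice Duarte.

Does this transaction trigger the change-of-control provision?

Yes

The purchase adds only to Maya's holdings (Alice's stake shrinks), so Maya is the only person who could newly come to control Vantage.
Maya holds 60% of Juniper, so Maya controls Juniper.
Maya holds 100% of Redfern, so Maya controls Redfern.
Juniper and Redfern together hold 45% + 24% = 69% of Corven, so Maya controls Corven.
Redfern holds 100% of Thornfield, so Maya controls Thornfield.
Neither Maya nor any entity Maya controls holds any voting interest in Vantage.
So before the transaction, Maya does not control Vantage.
After the purchase, Maya holds 53% of Vantage directly, and Alice's stake falls to 20%.
Maya holds 53% of Vantage, so Maya controls Vantage.
Maya did not control Vantage before and does after, so the clause is triggered.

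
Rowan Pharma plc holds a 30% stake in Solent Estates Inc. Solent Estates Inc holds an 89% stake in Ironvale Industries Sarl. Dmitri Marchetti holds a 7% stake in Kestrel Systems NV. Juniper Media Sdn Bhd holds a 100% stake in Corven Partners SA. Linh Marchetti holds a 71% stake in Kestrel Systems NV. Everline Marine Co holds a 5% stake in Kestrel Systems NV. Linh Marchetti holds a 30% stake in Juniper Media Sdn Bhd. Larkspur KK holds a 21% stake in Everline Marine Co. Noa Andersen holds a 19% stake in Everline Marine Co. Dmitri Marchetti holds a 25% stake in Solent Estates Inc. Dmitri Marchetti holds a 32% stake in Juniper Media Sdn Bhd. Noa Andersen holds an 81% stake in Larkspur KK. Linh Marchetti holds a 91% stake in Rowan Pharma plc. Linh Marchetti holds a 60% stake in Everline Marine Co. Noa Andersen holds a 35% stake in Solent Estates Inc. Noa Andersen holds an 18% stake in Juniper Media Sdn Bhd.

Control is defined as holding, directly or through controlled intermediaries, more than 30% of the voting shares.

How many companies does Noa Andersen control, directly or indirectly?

Noa holds 35% of Solent, so Noa controls Solent.
Noa holds 81% of Larkspur, so Noa controls Larkspur.
Noa and Larkspur together hold 19% + 21% = 40% of Everline, so Noa controls Everline.
Solent holds 89% of Ironvale, so Noa controls Ironvale.
No other company's threshold is met.
Noa controls 4 companies.

4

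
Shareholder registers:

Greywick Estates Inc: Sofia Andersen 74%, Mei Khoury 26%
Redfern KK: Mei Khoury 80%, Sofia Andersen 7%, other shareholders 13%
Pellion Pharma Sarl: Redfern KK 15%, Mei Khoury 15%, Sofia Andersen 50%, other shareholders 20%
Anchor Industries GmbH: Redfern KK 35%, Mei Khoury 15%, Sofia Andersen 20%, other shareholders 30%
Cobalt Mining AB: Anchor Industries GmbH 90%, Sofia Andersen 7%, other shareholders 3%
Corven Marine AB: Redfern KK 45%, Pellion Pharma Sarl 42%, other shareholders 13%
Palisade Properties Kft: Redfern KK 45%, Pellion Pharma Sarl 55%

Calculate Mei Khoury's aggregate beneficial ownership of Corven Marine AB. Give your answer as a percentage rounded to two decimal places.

Mei reaches Corven along 3 paths.
Via Redfern: 80% × 45% = 36%.
Via Redfern → Pellion: 80% × 15% × 42% = 5.04%.
Via Pellion: 15% × 42% = 6.3%.
Total: 36% + 5.04% + 6.3% = 47.34%.

47.34%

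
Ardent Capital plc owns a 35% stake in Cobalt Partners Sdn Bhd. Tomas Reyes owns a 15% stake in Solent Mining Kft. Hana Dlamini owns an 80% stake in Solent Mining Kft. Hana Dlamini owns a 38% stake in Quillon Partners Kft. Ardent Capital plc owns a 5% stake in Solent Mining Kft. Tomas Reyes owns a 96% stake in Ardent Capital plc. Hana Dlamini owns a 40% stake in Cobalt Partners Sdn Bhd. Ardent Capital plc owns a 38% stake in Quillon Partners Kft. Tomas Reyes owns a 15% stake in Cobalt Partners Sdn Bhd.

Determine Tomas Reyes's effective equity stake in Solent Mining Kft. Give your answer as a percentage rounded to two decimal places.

19.80%

Tomas reaches Solent along 2 paths.
Via Ardent: 96% × 5% = 4.8%.
Direct stake: 15% = 15%.
Total: 4.8% + 15% = 19.8%.
Rounded: 19.80%.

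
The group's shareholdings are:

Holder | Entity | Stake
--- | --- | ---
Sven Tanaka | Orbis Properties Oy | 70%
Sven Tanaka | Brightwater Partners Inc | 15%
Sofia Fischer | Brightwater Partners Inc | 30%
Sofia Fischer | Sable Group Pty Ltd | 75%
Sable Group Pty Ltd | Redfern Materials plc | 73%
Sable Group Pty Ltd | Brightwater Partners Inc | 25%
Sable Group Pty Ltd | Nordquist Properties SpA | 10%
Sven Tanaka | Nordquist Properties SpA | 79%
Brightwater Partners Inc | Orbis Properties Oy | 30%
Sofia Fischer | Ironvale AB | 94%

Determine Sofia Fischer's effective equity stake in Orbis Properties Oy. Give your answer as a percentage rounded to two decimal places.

Sofia reaches Orbis along 2 paths.
Via Sable → Brightwater: 75% × 25% × 30% = 5.625%.
Via Brightwater: 30% × 30% = 9%.
Total: 5.625% + 9% = 14.625%.
Rounded: 14.63%.

14.63%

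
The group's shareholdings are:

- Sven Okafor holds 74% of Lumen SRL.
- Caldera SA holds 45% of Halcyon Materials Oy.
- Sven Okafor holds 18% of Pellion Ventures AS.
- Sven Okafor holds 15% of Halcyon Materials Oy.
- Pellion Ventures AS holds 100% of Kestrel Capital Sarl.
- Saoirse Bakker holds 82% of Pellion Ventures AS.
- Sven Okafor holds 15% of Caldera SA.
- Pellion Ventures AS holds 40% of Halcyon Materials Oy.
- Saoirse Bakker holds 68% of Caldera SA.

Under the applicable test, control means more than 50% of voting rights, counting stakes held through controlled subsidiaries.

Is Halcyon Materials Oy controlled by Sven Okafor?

Sven holds 74% of Lumen, so Sven controls Lumen.
In Halcyon, Sven's side holds only 15%, not > 50%.
So Sven does not control Halcyon.

No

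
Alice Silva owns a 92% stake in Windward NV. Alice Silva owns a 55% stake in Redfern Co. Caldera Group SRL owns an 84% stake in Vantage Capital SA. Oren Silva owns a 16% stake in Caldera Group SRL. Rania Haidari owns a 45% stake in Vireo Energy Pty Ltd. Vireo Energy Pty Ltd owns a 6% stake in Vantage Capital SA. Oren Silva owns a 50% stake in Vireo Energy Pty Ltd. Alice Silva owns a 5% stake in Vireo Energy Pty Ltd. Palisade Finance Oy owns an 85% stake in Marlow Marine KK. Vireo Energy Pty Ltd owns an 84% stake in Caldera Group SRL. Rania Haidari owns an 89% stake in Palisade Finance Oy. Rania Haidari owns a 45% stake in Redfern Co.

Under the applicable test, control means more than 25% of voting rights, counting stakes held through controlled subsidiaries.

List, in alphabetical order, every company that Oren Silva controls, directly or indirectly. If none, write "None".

Oren holds 50% of Vireo, so Oren controls Vireo.
Oren and Vireo together hold 16% + 84% = 100% of Caldera, so Oren controls Caldera.
Caldera and Vireo together hold 84% + 6% = 90% of Vantage, so Oren controls Vantage.
No other company's threshold is met.

Caldera Group SRL, Vantage Capital SA, Vireo Energy Pty Ltd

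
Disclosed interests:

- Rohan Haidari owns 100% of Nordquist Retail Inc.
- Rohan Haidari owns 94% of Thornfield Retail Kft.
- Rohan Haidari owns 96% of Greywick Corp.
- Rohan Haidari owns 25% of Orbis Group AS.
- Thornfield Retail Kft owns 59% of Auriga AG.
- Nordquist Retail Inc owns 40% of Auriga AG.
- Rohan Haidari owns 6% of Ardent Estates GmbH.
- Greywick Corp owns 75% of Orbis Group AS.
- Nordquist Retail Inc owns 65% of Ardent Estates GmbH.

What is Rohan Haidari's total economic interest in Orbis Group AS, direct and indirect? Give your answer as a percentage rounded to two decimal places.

97.00%

Rohan reaches Orbis along 2 paths.
Direct stake: 25% = 25%.
Via Greywick: 96% × 75% = 72%.
Total: 25% + 72% = 97%.
Rounded: 97.00%.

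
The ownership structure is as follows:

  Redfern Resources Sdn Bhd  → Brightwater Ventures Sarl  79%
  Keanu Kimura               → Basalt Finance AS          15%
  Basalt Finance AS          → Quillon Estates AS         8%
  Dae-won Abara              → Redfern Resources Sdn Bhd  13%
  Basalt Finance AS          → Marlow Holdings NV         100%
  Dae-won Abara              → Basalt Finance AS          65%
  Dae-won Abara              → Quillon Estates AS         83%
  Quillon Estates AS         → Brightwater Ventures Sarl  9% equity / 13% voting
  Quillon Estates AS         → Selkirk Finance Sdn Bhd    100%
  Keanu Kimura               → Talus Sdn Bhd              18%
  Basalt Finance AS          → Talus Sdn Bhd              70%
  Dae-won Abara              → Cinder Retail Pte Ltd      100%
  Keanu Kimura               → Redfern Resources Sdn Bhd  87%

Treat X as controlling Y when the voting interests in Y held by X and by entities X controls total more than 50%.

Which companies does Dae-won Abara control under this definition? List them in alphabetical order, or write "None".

Dae-won holds 65% of Basalt, so Dae-won controls Basalt.
Dae-won and Basalt together hold 83% + 8% = 91% of Quillon, so Dae-won controls Quillon.
Basalt holds 70% of Talus, so Dae-won controls Talus.
Quillon holds 100% of Selkirk, so Dae-won controls Selkirk.
Basalt holds 100% of Marlow, so Dae-won controls Marlow.
Dae-won holds 100% of Cinder, so Dae-won controls Cinder.
No other company's threshold is met.

Basalt Finance AS, Cinder Retail Pte Ltd, Marlow Holdings NV, Quillon Estates AS, Selkirk Finance Sdn Bhd, Talus Sdn Bhd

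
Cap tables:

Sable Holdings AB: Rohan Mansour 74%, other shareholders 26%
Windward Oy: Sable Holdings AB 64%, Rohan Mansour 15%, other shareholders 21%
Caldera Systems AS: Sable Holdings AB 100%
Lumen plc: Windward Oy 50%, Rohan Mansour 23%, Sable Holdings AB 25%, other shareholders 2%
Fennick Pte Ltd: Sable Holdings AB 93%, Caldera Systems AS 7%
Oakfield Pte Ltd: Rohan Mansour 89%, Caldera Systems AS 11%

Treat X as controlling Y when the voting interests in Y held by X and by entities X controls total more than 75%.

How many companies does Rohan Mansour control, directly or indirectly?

Rohan holds 89% of Oakfield, so Rohan controls Oakfield.
No other company's threshold is met.
Rohan controls 1 company.

1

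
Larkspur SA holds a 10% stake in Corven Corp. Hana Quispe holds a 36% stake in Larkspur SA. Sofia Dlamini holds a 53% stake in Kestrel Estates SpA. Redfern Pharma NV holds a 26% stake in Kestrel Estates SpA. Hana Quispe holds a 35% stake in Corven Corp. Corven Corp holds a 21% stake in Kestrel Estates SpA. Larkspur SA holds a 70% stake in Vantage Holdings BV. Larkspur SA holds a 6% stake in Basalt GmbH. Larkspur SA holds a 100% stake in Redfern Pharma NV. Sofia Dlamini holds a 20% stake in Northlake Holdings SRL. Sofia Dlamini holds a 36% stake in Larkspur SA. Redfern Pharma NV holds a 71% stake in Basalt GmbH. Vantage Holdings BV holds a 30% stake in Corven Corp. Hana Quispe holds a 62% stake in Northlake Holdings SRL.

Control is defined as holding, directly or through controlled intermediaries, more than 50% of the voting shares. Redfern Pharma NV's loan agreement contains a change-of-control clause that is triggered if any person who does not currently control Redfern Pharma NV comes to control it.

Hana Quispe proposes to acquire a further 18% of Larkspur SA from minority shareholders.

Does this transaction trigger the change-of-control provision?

Yes

The purchase changes only Hana's holdings, so Hana is the only person who could newly come to control Redfern.
Hana holds 62% of Northlake, so Hana controls Northlake.
Neither Hana nor any entity Hana controls holds any voting interest in Redfern.
So before the transaction, Hana does not control Redfern.
After the purchase, Hana's direct stake in Larkspur rises to 36% + 18% = 54%.
Hana holds 54% of Larkspur, so Hana controls Larkspur.
Larkspur holds 100% of Redfern, so Hana controls Redfern.
Hana did not control Redfern before and does after, so the clause is triggered.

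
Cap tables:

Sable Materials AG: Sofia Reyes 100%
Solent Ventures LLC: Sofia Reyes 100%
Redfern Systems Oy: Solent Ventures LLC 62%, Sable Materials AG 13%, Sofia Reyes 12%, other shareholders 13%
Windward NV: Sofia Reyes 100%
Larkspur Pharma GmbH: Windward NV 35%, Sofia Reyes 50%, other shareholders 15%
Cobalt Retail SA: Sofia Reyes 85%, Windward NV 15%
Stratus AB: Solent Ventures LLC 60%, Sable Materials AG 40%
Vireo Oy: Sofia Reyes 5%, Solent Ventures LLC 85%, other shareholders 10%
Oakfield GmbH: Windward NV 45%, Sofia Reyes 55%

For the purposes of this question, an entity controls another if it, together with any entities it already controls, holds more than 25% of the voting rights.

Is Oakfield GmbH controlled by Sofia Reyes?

Yes

Sofia holds 100% of Windward, so Sofia controls Windward.
Windward and Sofia together hold 45% + 55% = 100% of Oakfield, so Sofia controls Oakfield.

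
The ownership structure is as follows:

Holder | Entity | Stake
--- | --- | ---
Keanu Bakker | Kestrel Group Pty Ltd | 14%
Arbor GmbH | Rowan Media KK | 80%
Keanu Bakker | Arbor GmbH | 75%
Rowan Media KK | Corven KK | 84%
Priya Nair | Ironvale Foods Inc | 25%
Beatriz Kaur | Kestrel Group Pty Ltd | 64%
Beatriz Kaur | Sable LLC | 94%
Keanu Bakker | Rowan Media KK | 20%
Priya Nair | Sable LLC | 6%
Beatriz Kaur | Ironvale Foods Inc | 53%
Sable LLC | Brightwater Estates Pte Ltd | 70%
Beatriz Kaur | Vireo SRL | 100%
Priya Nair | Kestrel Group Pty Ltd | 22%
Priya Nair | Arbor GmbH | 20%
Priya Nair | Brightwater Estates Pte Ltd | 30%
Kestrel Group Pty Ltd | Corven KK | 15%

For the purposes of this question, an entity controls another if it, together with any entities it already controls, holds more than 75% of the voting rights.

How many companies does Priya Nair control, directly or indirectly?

Priya's largest direct stake is 30% in Brightwater, which does not meet the threshold.
Priya controls 0 companies.

0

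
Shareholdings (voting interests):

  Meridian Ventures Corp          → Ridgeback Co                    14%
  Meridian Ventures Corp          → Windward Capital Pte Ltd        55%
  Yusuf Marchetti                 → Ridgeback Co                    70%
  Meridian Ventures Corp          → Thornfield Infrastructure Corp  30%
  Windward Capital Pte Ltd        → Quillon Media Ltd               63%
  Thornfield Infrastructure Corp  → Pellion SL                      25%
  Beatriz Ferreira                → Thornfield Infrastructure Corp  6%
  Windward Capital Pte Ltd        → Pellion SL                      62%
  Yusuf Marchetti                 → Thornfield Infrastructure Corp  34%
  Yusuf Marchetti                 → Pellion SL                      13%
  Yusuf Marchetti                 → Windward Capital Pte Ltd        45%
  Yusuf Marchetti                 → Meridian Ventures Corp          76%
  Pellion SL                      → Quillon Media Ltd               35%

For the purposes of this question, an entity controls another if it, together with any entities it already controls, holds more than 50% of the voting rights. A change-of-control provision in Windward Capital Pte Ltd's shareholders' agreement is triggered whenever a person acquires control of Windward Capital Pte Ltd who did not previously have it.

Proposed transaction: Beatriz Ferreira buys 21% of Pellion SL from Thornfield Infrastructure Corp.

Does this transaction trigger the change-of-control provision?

No

The purchase adds only to Beatriz's holdings (Thornfield's stake shrinks), so Beatriz is the only person who could newly come to control Windward.
Beatriz's largest direct stake is 6% in Thornfield, which does not meet the threshold, so Beatriz controls no company.
Neither Beatriz nor any entity Beatriz controls holds any voting interest in Windward.
So before the transaction, Beatriz does not control Windward.
After the purchase, Beatriz holds 21% of Pellion directly, and Thornfield's stake falls to 4%.
Beatriz's side now holds 21% of Pellion, not > 50%, so Beatriz still does not control Pellion.
After the transaction, neither Beatriz nor any entity Beatriz controls holds a voting interest in Windward, so Beatriz still does not control it.
No new person acquires control, so the clause is not triggered.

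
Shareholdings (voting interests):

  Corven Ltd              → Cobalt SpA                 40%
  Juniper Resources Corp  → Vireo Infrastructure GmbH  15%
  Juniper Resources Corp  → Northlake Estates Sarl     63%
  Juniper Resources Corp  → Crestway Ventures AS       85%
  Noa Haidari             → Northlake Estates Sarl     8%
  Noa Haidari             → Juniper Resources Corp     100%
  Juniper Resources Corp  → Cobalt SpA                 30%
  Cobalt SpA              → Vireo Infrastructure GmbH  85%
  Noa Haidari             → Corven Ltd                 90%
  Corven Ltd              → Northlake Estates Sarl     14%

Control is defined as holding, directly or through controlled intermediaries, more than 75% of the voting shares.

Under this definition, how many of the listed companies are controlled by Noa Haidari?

4

Noa holds 90% of Corven, so Noa controls Corven.
Noa holds 100% of Juniper, so Noa controls Juniper.
Juniper and Corven and Noa together hold 63% + 14% + 8% = 85% of Northlake, so Noa controls Northlake.
Juniper holds 85% of Crestway, so Noa controls Crestway.
No other company's threshold is met.
Noa controls 4 companies.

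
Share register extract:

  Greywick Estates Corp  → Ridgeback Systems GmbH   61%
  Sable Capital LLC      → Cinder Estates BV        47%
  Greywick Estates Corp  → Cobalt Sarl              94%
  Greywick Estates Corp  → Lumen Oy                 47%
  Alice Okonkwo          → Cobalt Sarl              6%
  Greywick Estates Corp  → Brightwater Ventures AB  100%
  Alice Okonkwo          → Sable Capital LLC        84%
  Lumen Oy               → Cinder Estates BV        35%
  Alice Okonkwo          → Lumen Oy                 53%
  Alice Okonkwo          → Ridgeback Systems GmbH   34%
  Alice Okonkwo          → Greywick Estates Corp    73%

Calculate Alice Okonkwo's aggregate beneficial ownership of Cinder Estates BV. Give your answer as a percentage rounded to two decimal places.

Alice reaches Cinder along 3 paths.
Via Sable: 84% × 47% = 39.48%.
Via Greywick → Lumen: 73% × 47% × 35% = 12.0085%.
Via Lumen: 53% × 35% = 18.55%.
Total: 39.48% + 12.0085% + 18.55% = 70.0385%.
Rounded: 70.04%.

70.04%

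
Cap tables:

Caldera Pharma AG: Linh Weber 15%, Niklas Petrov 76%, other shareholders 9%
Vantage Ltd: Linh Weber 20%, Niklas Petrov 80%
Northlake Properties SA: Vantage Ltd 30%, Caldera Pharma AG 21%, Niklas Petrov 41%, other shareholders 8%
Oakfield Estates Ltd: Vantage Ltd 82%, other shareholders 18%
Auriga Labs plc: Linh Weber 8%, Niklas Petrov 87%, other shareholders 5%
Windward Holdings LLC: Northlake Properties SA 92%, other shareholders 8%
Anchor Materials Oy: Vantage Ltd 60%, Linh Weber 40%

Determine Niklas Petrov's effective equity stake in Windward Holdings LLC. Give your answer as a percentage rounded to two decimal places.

74.48%

Niklas reaches Windward along 3 paths.
Via Vantage → Northlake: 80% × 30% × 92% = 22.08%.
Via Caldera → Northlake: 76% × 21% × 92% = 14.6832%.
Via Northlake: 41% × 92% = 37.72%.
Total: 22.08% + 14.6832% + 37.72% = 74.4832%.
Rounded: 74.48%.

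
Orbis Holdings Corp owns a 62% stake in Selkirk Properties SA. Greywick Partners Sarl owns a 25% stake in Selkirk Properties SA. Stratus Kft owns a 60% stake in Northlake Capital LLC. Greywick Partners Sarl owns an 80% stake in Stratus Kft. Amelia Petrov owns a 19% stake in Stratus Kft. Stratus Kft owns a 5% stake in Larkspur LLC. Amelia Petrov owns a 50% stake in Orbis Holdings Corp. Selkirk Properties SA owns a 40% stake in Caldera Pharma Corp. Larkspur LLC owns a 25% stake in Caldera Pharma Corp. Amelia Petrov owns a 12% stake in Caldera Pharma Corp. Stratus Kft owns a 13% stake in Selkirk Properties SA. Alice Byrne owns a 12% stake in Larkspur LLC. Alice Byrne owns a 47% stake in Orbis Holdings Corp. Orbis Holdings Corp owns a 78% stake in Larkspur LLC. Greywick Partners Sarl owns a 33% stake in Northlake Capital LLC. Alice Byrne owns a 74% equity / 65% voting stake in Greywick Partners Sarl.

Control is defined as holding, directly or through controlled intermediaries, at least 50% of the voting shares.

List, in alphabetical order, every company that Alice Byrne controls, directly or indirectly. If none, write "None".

Greywick Partners Sarl, Northlake Capital LLC, Stratus Kft

Alice holds 65% of Greywick, so Alice controls Greywick.
Greywick holds 80% of Stratus, so Alice controls Stratus.
Greywick and Stratus together hold 33% + 60% = 93% of Northlake, so Alice controls Northlake.
No other company's threshold is met.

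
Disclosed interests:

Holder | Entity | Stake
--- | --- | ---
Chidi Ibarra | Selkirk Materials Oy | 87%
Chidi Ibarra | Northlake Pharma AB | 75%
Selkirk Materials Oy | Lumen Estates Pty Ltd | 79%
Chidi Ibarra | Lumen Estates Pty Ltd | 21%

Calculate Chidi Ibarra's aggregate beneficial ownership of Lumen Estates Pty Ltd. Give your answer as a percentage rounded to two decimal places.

Chidi reaches Lumen along 2 paths.
Via Selkirk: 87% × 79% = 68.73%.
Direct stake: 21% = 21%.
Total: 68.73% + 21% = 89.73%.

89.73%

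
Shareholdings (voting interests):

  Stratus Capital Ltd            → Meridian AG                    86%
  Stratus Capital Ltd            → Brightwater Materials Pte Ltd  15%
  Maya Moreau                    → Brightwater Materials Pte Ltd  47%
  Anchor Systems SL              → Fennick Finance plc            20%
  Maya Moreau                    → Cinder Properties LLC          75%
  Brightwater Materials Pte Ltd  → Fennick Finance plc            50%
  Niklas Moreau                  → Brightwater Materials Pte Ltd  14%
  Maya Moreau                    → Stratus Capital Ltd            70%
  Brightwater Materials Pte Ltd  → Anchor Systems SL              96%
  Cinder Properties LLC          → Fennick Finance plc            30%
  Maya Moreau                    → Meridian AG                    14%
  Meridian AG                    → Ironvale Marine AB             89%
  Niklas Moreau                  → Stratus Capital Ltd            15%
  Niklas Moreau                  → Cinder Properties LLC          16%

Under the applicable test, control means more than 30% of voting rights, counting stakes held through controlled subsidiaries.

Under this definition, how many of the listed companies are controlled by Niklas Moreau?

0

Niklas's largest direct stake is 16% in Cinder, which does not meet the threshold.
Niklas controls 0 companies.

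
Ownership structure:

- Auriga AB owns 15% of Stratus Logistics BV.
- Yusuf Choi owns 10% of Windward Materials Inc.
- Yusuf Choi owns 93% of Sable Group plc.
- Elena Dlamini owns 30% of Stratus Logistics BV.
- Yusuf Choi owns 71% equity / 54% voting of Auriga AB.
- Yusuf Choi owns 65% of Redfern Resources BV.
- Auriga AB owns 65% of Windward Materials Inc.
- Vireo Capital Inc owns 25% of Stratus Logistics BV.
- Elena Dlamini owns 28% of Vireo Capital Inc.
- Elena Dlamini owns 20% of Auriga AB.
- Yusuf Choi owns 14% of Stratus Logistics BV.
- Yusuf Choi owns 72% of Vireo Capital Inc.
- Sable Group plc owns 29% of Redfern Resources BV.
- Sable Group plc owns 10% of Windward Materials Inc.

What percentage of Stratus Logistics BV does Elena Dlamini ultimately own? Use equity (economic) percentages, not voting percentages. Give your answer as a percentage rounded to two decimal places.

40.00%

Elena reaches Stratus along 3 paths.
Via Vireo: 28% × 25% = 7%.
Via Auriga: 20% × 15% = 3%.
Direct stake: 30% = 30%.
Total: 7% + 3% + 30% = 40%.
Rounded: 40.00%.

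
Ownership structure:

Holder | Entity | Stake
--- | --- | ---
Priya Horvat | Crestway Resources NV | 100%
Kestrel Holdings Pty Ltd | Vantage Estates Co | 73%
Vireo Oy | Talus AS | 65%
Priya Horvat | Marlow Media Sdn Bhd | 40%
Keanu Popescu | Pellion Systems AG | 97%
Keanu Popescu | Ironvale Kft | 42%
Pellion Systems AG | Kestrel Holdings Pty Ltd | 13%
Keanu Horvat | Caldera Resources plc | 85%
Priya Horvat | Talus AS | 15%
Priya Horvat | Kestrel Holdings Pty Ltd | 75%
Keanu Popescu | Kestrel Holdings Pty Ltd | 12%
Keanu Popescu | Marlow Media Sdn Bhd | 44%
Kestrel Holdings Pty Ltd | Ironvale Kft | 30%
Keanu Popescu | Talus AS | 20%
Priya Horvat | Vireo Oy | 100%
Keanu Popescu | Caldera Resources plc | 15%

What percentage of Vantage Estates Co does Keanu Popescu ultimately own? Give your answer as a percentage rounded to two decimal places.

Keanu Popescu reaches Vantage along 2 paths.
Via Kestrel: 12% × 73% = 8.76%.
Via Pellion → Kestrel: 97% × 13% × 73% = 9.2053%.
Total: 8.76% + 9.2053% = 17.9653%.
Rounded: 17.97%.

17.97%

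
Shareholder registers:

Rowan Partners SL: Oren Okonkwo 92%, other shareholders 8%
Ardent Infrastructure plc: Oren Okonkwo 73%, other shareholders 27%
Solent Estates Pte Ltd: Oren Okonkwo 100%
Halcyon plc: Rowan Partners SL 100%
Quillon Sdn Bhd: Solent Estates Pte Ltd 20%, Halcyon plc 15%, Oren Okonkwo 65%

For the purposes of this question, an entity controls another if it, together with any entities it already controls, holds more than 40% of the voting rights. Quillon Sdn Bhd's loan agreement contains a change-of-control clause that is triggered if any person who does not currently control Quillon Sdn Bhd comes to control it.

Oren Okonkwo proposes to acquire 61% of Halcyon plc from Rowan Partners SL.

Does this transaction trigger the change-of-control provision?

The purchase adds only to Oren's holdings (Rowan's stake shrinks), so Oren is the only person who could newly come to control Quillon.
Oren holds 100% of Solent, so Oren controls Solent.
Oren holds 92% of Rowan, so Oren controls Rowan.
Rowan holds 100% of Halcyon, so Oren controls Halcyon.
Solent and Halcyon and Oren together hold 20% + 15% + 65% = 100% of Quillon, so Oren controls Quillon.
So Oren already controls Quillon before the transaction.
After the purchase, Oren holds 61% of Halcyon directly, and Rowan's stake falls to 39%.
Oren controlled Quillon already, so this is not a new person acquiring control; every other person's position is unchanged or reduced.
No new person acquires control, so the clause is not triggered.

No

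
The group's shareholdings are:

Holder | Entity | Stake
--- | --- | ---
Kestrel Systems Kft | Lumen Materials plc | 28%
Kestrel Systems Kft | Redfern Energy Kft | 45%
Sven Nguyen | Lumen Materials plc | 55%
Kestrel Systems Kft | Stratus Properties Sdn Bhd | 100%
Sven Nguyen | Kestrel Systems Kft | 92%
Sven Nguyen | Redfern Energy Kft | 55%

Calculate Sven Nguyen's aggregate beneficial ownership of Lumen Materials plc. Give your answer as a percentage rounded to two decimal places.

80.76%

Sven reaches Lumen along 2 paths.
Direct stake: 55% = 55%.
Via Kestrel: 92% × 28% = 25.76%.
Total: 55% + 25.76% = 80.76%.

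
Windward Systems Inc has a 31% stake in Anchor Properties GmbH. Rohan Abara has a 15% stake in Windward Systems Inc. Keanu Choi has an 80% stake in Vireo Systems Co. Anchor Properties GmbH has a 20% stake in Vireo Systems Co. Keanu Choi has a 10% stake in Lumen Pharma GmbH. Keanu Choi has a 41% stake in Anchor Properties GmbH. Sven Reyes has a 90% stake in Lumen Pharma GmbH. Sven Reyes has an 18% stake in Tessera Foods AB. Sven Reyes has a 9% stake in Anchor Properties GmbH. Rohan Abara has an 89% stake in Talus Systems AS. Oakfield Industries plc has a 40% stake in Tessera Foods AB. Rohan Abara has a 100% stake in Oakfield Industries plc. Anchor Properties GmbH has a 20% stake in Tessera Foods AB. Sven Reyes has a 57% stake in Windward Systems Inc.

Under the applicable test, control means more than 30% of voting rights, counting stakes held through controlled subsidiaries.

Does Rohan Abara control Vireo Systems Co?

Rohan holds 100% of Oakfield, so Rohan controls Oakfield.
Rohan holds 89% of Talus, so Rohan controls Talus.
Oakfield holds 40% of Tessera, so Rohan controls Tessera.
Neither Rohan nor any entity Rohan controls holds any voting interest in Vireo.
So Rohan does not control Vireo.

No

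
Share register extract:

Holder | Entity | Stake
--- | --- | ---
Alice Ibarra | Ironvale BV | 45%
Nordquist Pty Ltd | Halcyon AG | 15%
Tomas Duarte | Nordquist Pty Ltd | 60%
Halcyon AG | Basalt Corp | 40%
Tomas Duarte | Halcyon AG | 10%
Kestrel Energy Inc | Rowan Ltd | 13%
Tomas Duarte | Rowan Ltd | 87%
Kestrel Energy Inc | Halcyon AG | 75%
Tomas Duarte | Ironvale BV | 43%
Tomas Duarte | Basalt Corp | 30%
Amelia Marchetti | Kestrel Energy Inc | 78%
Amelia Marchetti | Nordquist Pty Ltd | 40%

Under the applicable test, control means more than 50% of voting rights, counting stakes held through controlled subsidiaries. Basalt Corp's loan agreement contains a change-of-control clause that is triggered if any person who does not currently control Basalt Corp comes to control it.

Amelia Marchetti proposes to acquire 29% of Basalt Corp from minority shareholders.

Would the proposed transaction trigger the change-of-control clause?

The purchase changes only Amelia's holdings, so Amelia is the only person who could newly come to control Basalt.
Amelia holds 78% of Kestrel, so Amelia controls Kestrel.
Kestrel holds 75% of Halcyon, so Amelia controls Halcyon.
In Basalt, Amelia's side holds only 40%, not > 50%.
So before the transaction, Amelia does not control Basalt.
After the purchase, Amelia holds 29% of Basalt directly.
Halcyon and Amelia together hold 40% + 29% = 69% of Basalt, so Amelia controls Basalt.
Amelia did not control Basalt before and does after, so the clause is triggered.

Yes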